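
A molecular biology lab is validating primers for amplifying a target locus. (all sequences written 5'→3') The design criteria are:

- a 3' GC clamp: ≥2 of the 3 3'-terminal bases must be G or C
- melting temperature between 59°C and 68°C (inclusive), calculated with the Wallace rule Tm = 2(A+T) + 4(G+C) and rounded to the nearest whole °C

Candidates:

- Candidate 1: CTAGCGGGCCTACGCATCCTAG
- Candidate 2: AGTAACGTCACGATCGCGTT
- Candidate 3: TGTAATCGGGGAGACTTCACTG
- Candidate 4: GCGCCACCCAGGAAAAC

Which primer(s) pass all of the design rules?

Candidate 1 (22 nt, A=4 T=4 G=6 C=8): 3' end TAG has 1 G/C, need ≥2 ✗; Tm = 2·8 + 4·14 = 72°C, outside 59–68°C ✗ — fails.
Candidate 2 (20 nt, A=5 T=5 G=5 C=5): 3' end GTT has 1 G/C, need ≥2 ✗; Tm = 2·10 + 4·10 = 60°C ✓ — fails.
Candidate 3 (22 nt, A=5 T=6 G=7 C=4): 3' end CTG has 2 G/C ✓; Tm = 2·11 + 4·11 = 66°C ✓ — passes.
Candidate 4 (17 nt, A=6 T=0 G=4 C=7): 3' end AAC has 1 G/C, need ≥2 ✗; Tm = 2·6 + 4·11 = 56°C, outside 59–68°C ✗ — fails.

Candidate 3 only.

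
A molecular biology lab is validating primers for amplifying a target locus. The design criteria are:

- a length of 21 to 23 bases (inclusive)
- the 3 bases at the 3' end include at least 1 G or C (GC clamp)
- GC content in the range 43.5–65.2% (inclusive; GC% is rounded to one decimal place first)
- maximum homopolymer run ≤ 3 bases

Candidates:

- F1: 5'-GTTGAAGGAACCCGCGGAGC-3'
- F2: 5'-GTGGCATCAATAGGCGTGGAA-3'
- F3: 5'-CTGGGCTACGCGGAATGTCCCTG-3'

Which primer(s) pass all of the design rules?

F2 and F3.

F1 (20 nt, A=5 T=2 G=8 C=5): length 20, outside 21–23 ✗; 3' end AGC has 2 G/C ✓; GC 13/20 = 65.0% ✓; longest run = 3 ✓ — fails.
F2 (21 nt, A=6 T=4 G=8 C=3): length 21 ✓; 3' end GAA has 1 G/C ✓; GC 11/21 = 52.4% ✓; longest run = 2 ✓ — passes.
F3 (23 nt, A=3 T=5 G=8 C=7): length 23 ✓; 3' end CTG has 2 G/C ✓; GC 15/23 = 65.2% ✓; longest run = 3 ✓ — passes.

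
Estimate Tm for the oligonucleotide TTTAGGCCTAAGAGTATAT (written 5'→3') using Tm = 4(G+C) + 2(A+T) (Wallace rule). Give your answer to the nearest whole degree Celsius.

50°C

Base counts: A=6, T=7, G=4, C=2 (length 19).
Tm = 2·(6+7) + 4·(4+2) = 2·13 + 4·6 = 26 + 24 = 50°C.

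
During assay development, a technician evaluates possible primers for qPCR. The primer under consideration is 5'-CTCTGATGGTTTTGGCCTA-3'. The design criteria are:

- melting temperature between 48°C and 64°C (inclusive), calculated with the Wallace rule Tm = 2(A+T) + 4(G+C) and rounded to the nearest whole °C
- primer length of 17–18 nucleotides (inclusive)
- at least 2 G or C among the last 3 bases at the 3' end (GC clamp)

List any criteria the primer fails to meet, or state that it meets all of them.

Fails: length, GC clamp.

Base counts: A=2, T=8, G=5, C=4 (length 19).
Tm: Tm = 2·10 + 4·9 = 56°C ✓
length: length 19, outside 17–18 ✗
GC clamp: 3' end CTA has 1 G/C, need ≥2 ✗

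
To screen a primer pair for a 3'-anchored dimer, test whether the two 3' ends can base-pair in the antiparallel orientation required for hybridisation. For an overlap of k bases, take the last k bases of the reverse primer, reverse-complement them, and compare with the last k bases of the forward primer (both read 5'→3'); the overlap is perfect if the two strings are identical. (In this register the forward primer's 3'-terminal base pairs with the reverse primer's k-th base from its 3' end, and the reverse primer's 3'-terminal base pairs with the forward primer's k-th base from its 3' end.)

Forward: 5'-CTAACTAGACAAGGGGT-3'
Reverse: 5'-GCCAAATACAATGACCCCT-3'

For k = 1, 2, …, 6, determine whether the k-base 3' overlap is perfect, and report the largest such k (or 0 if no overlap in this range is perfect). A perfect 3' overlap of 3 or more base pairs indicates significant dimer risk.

Last 6 bases (5'→3') — forward …AGGGGT, reverse …ACCCCT.
Reverse complement of the reverse primer's last 6 bases: AGGGGT; its first k bases are the reverse complement of the reverse primer's last k bases, so a perfect k-base overlap needs the forward primer's last k bases to equal them.
Comparing (forward last k vs required): k=1: T vs A ✗; k=2: GT vs AG ✗; k=3: GGT vs AGG ✗; k=4: GGGT vs AGGG ✗; k=5: GGGGT vs AGGGG ✗; k=6: AGGGGT vs AGGGGT ✓.
Only k = 6 is perfect, so the longest perfect 3' overlap is 6.

Longest perfect overlap: 6 complementary base pairs; significant dimer risk (threshold 3).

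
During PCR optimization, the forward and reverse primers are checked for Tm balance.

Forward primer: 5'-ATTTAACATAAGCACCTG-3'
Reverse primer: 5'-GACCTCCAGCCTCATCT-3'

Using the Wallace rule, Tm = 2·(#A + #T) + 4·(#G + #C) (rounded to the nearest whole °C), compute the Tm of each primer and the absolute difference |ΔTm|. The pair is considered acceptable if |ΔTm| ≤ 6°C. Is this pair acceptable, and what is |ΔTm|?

Forward: A=7 T=5 G=2 C=4 → Tm = 2·12 + 4·6 = 48°C.
Reverse: A=3 T=4 G=2 C=8 → Tm = 2·7 + 4·10 = 54°C.
|ΔTm| = |48 − 54| = 6°C, ≤ 6°C.

|ΔTm| = 6°C; the pair is acceptable.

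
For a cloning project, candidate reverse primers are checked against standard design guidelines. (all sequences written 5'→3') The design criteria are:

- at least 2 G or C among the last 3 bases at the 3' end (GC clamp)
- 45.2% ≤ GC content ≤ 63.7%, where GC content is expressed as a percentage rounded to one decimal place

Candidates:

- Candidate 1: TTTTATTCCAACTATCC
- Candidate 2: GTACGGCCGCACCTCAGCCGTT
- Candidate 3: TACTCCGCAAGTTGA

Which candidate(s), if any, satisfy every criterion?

Candidate 1 (17 nt, A=4 T=8 G=0 C=5): 3' end TCC has 2 G/C ✓; GC 5/17 = 29.4%, outside 45.2–63.7% ✗ — fails.
Candidate 2 (22 nt, A=3 T=4 G=6 C=9): 3' end GTT has 1 G/C, need ≥2 ✗; GC 15/22 = 68.2%, outside 45.2–63.7% ✗ — fails.
Candidate 3 (15 nt, A=4 T=4 G=3 C=4): 3' end TGA has 1 G/C, need ≥2 ✗; GC 7/15 = 46.7% ✓ — fails.

None of the candidates satisfy all criteria.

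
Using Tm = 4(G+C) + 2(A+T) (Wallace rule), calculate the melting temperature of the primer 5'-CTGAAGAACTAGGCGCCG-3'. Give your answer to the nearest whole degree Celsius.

58°C

Base counts: A=5, T=2, G=6, C=5 (length 18).
Tm = 2·(5+2) + 4·(6+5) = 2·7 + 4·11 = 14 + 44 = 58°C.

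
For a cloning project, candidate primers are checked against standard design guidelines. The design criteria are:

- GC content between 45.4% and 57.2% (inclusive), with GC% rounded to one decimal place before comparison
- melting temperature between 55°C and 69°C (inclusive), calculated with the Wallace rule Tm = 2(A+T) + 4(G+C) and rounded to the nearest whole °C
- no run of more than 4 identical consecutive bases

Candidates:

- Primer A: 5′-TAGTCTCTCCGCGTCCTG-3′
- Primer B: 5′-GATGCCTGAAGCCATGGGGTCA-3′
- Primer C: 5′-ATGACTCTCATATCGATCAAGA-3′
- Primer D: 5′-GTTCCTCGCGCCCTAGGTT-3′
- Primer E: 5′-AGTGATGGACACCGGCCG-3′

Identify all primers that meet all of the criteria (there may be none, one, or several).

None of the candidates satisfy all criteria.

Primer A (18 nt, A=1 T=6 G=4 C=7): GC 11/18 = 61.1%, outside 45.4–57.2% ✗; Tm = 2·7 + 4·11 = 58°C ✓; longest run = 2 ✓ — fails.
Primer B (22 nt, A=5 T=4 G=8 C=5): GC 13/22 = 59.1%, outside 45.4–57.2% ✗; Tm = 2·9 + 4·13 = 70°C, outside 55–69°C ✗; longest run = 4 ✓ — fails.
Primer C (22 nt, A=8 T=6 G=3 C=5): GC 8/22 = 36.4%, outside 45.4–57.2% ✗; Tm = 2·14 + 4·8 = 60°C ✓; longest run = 2 ✓ — fails.
Primer D (19 nt, A=1 T=6 G=5 C=7): GC 12/19 = 63.2%, outside 45.4–57.2% ✗; Tm = 2·7 + 4·12 = 62°C ✓; longest run = 3 ✓ — fails.
Primer E (18 nt, A=4 T=2 G=7 C=5): GC 12/18 = 66.7%, outside 45.4–57.2% ✗; Tm = 2·6 + 4·12 = 60°C ✓; longest run = 2 ✓ — fails.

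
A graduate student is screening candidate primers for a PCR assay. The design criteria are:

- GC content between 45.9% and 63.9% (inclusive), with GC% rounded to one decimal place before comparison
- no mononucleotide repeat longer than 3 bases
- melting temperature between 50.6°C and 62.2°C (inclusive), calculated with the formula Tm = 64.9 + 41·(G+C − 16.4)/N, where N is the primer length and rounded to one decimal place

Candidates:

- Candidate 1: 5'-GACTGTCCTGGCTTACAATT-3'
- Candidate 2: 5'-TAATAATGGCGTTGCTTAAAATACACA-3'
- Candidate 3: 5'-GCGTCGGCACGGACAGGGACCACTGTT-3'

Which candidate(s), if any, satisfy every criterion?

None of the candidates satisfy all criteria.

Candidate 1 (20 nt, A=4 T=7 G=4 C=5): GC 9/20 = 45.0%, outside 45.9–63.9% ✗; longest run = 2 ✓; Tm = 64.9 + 41·(9 − 16.4)/20 = 49.7°C, outside 50.6–62.2°C ✗ — fails.
Candidate 2 (27 nt, A=11 T=8 G=4 C=4): GC 8/27 = 29.6%, outside 45.9–63.9% ✗; longest run = 4, exceeds 3 ✗; Tm = 64.9 + 41·(8 − 16.4)/27 = 52.1°C ✓ — fails.
Candidate 3 (27 nt, A=5 T=4 G=10 C=8): GC 18/27 = 66.7%, outside 45.9–63.9% ✗; longest run = 3 ✓; Tm = 64.9 + 41·(18 − 16.4)/27 = 67.3°C, outside 50.6–62.2°C ✗ — fails.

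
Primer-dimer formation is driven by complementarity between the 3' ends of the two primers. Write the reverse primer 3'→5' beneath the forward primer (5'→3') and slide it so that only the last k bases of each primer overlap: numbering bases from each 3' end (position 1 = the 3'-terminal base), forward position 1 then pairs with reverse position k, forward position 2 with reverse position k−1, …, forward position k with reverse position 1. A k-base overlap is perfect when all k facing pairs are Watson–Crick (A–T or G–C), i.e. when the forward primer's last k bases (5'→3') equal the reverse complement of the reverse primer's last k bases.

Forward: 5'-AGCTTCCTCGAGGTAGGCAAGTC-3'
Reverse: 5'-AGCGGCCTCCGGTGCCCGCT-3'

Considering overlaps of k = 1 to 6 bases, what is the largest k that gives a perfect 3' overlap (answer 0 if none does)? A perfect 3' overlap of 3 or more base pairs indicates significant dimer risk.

Longest perfect overlap: 0 complementary base pairs; below the dimer-risk threshold (threshold 3).

Last 6 bases (5'→3') — forward …CAAGTC, reverse …CCCGCT.
Reverse complement of the reverse primer's last 6 bases: AGCGGG; its first k bases are the reverse complement of the reverse primer's last k bases, so a perfect k-base overlap needs the forward primer's last k bases to equal them.
Comparing (forward last k vs required): k=1: C vs A ✗; k=2: TC vs AG ✗; k=3: GTC vs AGC ✗; k=4: AGTC vs AGCG ✗; k=5: AAGTC vs AGCGG ✗; k=6: CAAGTC vs AGCGGG ✗.
No overlap length from 1 to 6 is perfect, so the longest perfect 3' overlap is 0.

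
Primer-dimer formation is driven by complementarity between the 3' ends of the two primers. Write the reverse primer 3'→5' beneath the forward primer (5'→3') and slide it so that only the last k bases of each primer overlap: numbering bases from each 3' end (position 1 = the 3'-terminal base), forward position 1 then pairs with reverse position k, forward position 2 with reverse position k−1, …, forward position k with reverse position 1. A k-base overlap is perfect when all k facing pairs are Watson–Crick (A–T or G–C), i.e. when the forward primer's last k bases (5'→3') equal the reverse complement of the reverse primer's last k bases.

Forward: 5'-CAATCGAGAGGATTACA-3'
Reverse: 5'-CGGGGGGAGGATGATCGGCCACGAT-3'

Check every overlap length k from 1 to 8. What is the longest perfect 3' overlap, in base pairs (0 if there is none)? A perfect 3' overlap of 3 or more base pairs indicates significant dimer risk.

Longest perfect overlap: 1 complementary base pair; below the dimer-risk threshold (threshold 3).

Last 8 bases (5'→3') — forward …GGATTACA, reverse …GCCACGAT.
Reverse complement of the reverse primer's last 8 bases: ATCGTGGC; its first k bases are the reverse complement of the reverse primer's last k bases, so a perfect k-base overlap needs the forward primer's last k bases to equal them.
Comparing (forward last k vs required): k=1: A vs A ✓; k=2: CA vs AT ✗; k=3: ACA vs ATC ✗; k=4: TACA vs ATCG ✗; k=5: TTACA vs ATCGT ✗; k=6: ATTACA vs ATCGTG ✗; k=7: GATTACA vs ATCGTGG ✗; k=8: GGATTACA vs ATCGTGGC ✗.
Only k = 1 is perfect, so the longest perfect 3' overlap is 1.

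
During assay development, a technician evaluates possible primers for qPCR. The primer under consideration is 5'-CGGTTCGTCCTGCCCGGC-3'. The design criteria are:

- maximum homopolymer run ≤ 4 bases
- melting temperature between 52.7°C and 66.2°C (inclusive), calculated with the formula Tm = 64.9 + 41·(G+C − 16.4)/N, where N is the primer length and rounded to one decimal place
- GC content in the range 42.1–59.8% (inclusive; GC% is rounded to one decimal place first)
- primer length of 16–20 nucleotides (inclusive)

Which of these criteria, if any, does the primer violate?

Fails: GC content.

Base counts: A=0, T=4, G=6, C=8 (length 18).
homopolymer run: longest run = 3 ✓
Tm: Tm = 64.9 + 41·(14 − 16.4)/18 = 59.4°C ✓
GC content: GC 14/18 = 77.8%, outside 42.1–59.8% ✗
length: length 18 ✓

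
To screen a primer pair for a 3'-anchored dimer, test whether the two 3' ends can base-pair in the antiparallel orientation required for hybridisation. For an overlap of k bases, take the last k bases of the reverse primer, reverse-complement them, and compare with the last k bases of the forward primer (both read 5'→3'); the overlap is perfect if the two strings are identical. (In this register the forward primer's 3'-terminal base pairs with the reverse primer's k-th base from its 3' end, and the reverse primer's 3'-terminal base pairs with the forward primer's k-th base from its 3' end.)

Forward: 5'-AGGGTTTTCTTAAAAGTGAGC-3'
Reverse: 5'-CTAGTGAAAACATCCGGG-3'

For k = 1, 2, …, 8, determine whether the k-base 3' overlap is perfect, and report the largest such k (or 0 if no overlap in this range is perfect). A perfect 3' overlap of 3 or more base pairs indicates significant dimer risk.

Longest perfect overlap: 1 complementary base pair; below the dimer-risk threshold (threshold 3).

Last 8 bases (5'→3') — forward …AAGTGAGC, reverse …CATCCGGG.
Reverse complement of the reverse primer's last 8 bases: CCCGGATG; its first k bases are the reverse complement of the reverse primer's last k bases, so a perfect k-base overlap needs the forward primer's last k bases to equal them.
Comparing (forward last k vs required): k=1: C vs C ✓; k=2: GC vs CC ✗; k=3: AGC vs CCC ✗; k=4: GAGC vs CCCG ✗; k=5: TGAGC vs CCCGG ✗; k=6: GTGAGC vs CCCGGA ✗; k=7: AGTGAGC vs CCCGGAT ✗; k=8: AAGTGAGC vs CCCGGATG ✗.
Only k = 1 is perfect, so the longest perfect 3' overlap is 1.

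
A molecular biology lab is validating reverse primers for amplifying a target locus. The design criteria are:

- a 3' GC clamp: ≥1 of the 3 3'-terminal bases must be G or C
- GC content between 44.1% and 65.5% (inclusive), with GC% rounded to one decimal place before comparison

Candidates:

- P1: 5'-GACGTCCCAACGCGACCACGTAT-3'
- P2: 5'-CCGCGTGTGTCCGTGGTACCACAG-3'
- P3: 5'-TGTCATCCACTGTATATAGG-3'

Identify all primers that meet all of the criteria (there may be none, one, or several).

P1 (23 nt, A=6 T=3 G=5 C=9): 3' end TAT has 0 G/C, need ≥1 ✗; GC 14/23 = 60.9% ✓ — fails.
P2 (24 nt, A=3 T=5 G=8 C=8): 3' end CAG has 2 G/C ✓; GC 16/24 = 66.7%, outside 44.1–65.5% ✗ — fails.
P3 (20 nt, A=5 T=7 G=4 C=4): 3' end AGG has 2 G/C ✓; GC 8/20 = 40.0%, outside 44.1–65.5% ✗ — fails.

None of the candidates satisfy all criteria.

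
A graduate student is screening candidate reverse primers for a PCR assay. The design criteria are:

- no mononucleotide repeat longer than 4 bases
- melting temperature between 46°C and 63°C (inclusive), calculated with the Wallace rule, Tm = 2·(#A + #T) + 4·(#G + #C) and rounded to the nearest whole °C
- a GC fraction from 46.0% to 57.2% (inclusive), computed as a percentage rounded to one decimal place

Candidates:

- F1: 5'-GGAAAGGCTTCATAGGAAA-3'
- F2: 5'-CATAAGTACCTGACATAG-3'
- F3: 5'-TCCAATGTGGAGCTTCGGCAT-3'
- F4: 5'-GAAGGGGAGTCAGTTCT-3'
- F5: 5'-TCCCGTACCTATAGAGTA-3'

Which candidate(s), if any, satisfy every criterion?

F1 (19 nt, A=8 T=3 G=6 C=2): longest run = 3 ✓; Tm = 2·11 + 4·8 = 54°C ✓; GC 8/19 = 42.1%, outside 46.0–57.2% ✗ — fails.
F2 (18 nt, A=7 T=4 G=3 C=4): longest run = 2 ✓; Tm = 2·11 + 4·7 = 50°C ✓; GC 7/18 = 38.9%, outside 46.0–57.2% ✗ — fails.
F3 (21 nt, A=4 T=6 G=6 C=5): longest run = 2 ✓; Tm = 2·10 + 4·11 = 64°C, outside 46–63°C ✗; GC 11/21 = 52.4% ✓ — fails.
F4 (17 nt, A=4 T=4 G=7 C=2): longest run = 4 ✓; Tm = 2·8 + 4·9 = 52°C ✓; GC 9/17 = 52.9% ✓ — passes.
F5 (18 nt, A=5 T=5 G=3 C=5): longest run = 3 ✓; Tm = 2·10 + 4·8 = 52°C ✓; GC 8/18 = 44.4%, outside 46.0–57.2% ✗ — fails.

F4 only.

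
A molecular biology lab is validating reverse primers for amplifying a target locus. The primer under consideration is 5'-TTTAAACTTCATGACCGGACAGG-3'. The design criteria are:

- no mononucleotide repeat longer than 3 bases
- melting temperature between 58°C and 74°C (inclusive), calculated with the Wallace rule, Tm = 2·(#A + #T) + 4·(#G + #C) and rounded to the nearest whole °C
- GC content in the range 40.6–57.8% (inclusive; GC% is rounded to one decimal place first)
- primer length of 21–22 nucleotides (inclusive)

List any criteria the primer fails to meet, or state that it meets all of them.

Base counts: A=7, T=6, G=5, C=5 (length 23).
homopolymer run: longest run = 3 ✓
Tm: Tm = 2·13 + 4·10 = 66°C ✓
GC content: GC 10/23 = 43.5% ✓
length: length 23, outside 21–22 ✗

Fails: length.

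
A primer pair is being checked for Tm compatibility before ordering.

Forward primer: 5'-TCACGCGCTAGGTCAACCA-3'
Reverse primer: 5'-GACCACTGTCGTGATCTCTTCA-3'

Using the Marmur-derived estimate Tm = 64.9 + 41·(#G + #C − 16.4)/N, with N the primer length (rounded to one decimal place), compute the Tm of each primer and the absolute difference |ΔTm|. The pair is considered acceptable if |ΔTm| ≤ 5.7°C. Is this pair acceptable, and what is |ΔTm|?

Forward: G+C = 11, N = 19 → Tm = 64.9 + 41·(11 − 16.4)/19 = 53.2°C.
Reverse: G+C = 11, N = 22 → Tm = 64.9 + 41·(11 − 16.4)/22 = 54.8°C.
|ΔTm| = |53.2 − 54.8| = 1.6°C, ≤ 5.7°C.

|ΔTm| = 1.6°C; the pair is acceptable.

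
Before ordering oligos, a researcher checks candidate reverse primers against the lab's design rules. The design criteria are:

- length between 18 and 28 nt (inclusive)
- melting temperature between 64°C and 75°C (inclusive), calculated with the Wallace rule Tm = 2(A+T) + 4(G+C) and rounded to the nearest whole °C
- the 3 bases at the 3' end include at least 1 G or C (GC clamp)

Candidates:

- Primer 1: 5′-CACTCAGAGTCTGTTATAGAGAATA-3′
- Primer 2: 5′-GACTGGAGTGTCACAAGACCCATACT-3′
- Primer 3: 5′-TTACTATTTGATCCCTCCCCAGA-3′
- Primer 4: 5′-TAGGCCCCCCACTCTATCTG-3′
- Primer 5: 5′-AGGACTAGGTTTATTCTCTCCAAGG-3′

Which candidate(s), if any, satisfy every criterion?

Primer 3, Primer 4 and Primer 5.

Primer 1 (25 nt, A=9 T=7 G=5 C=4): length 25 ✓; Tm = 2·16 + 4·9 = 68°C ✓; 3' end ATA has 0 G/C, need ≥1 ✗ — fails.
Primer 2 (26 nt, A=8 T=5 G=6 C=7): length 26 ✓; Tm = 2·13 + 4·13 = 78°C, outside 64–75°C ✗; 3' end ACT has 1 G/C ✓ — fails.
Primer 3 (23 nt, A=5 T=8 G=2 C=8): length 23 ✓; Tm = 2·13 + 4·10 = 66°C ✓; 3' end AGA has 1 G/C ✓ — passes.
Primer 4 (20 nt, A=3 T=5 G=3 C=9): length 20 ✓; Tm = 2·8 + 4·12 = 64°C ✓; 3' end CTG has 2 G/C ✓ — passes.
Primer 5 (25 nt, A=6 T=8 G=6 C=5): length 25 ✓; Tm = 2·14 + 4·11 = 72°C ✓; 3' end AGG has 2 G/C ✓ — passes.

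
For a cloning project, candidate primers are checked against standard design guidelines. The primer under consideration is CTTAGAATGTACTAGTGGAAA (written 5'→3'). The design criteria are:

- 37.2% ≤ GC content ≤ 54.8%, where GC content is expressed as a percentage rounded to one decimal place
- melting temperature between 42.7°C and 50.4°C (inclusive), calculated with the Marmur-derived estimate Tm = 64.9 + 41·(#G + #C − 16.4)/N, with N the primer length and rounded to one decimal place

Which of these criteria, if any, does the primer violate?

Base counts: A=8, T=6, G=5, C=2 (length 21).
GC content: GC 7/21 = 33.3%, outside 37.2–54.8% ✗
Tm: Tm = 64.9 + 41·(7 − 16.4)/21 = 46.5°C ✓

Fails: GC content.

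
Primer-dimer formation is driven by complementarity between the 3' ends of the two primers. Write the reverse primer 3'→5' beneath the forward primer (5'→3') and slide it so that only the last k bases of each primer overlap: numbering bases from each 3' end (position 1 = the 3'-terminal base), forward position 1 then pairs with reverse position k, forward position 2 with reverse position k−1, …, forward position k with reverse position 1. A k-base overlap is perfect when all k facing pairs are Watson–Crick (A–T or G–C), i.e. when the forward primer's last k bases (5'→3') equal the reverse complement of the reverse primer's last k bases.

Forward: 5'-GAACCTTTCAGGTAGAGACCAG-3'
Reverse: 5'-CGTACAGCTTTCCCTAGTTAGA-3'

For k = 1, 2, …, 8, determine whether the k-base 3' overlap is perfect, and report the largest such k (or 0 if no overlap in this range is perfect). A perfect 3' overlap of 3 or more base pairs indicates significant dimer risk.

Longest perfect overlap: 0 complementary base pairs; below the dimer-risk threshold (threshold 3).

Last 8 bases (5'→3') — forward …GAGACCAG, reverse …TAGTTAGA.
Reverse complement of the reverse primer's last 8 bases: TCTAACTA; its first k bases are the reverse complement of the reverse primer's last k bases, so a perfect k-base overlap needs the forward primer's last k bases to equal them.
Comparing (forward last k vs required): k=1: G vs T ✗; k=2: AG vs TC ✗; k=3: CAG vs TCT ✗; k=4: CCAG vs TCTA ✗; k=5: ACCAG vs TCTAA ✗; k=6: GACCAG vs TCTAAC ✗; k=7: AGACCAG vs TCTAACT ✗; k=8: GAGACCAG vs TCTAACTA ✗.
No overlap length from 1 to 8 is perfect, so the longest perfect 3' overlap is 0.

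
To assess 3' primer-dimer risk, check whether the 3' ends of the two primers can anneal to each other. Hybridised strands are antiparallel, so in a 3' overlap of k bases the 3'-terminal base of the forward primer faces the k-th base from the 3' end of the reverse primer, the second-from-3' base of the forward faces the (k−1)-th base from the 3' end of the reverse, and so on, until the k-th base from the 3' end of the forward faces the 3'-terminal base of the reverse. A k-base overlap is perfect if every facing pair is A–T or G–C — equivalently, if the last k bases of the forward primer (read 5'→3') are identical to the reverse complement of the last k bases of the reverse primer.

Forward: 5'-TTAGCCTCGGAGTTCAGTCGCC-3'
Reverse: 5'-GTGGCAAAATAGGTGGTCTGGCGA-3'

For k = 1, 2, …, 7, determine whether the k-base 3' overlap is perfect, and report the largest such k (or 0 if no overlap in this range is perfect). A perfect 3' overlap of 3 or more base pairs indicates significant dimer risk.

Last 7 bases (5'→3') — forward …AGTCGCC, reverse …CTGGCGA.
Reverse complement of the reverse primer's last 7 bases: TCGCCAG; its first k bases are the reverse complement of the reverse primer's last k bases, so a perfect k-base overlap needs the forward primer's last k bases to equal them.
Comparing (forward last k vs required): k=1: C vs T ✗; k=2: CC vs TC ✗; k=3: GCC vs TCG ✗; k=4: CGCC vs TCGC ✗; k=5: TCGCC vs TCGCC ✓; k=6: GTCGCC vs TCGCCA ✗; k=7: AGTCGCC vs TCGCCAG ✗.
Only k = 5 is perfect, so the longest perfect 3' overlap is 5.

Longest perfect overlap: 5 complementary base pairs; significant dimer risk (threshold 3).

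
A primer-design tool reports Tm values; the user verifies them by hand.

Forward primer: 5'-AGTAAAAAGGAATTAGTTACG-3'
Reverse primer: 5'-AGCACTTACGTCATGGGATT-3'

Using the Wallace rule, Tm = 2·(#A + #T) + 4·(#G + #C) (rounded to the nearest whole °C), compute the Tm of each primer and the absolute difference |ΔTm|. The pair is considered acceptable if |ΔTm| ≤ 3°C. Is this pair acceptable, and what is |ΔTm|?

|ΔTm| = 4°C; the pair is not acceptable.

Forward: A=10 T=5 G=5 C=1 → Tm = 2·15 + 4·6 = 54°C.
Reverse: A=5 T=6 G=5 C=4 → Tm = 2·11 + 4·9 = 58°C.
|ΔTm| = |54 − 58| = 4°C, > 3°C.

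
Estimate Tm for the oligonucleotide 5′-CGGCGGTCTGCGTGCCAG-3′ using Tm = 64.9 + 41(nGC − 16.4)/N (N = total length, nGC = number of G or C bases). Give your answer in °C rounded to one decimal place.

59.4°C

Base counts: A=1, T=3, G=8, C=6; G+C = 14, N = 18.
Tm = 64.9 + 41·(14 − 16.4)/18 = 64.9 + -98.40/18 = 59.4°C.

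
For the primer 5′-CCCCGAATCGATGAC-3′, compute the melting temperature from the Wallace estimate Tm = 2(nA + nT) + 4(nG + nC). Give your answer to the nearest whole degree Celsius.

48°C

Base counts: A=4, T=2, G=3, C=6 (length 15).
Tm = 2·(4+2) + 4·(3+6) = 2·6 + 4·9 = 12 + 36 = 48°C.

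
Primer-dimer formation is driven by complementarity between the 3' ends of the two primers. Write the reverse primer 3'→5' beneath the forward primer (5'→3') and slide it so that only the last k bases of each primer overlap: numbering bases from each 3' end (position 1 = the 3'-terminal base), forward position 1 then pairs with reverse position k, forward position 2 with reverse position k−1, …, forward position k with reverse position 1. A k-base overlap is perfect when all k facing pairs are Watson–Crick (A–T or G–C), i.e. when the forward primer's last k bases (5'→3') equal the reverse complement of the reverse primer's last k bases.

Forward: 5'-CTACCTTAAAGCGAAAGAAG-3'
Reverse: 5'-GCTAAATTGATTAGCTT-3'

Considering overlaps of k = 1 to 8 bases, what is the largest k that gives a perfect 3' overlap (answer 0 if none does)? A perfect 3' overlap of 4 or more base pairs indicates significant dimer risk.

Last 8 bases (5'→3') — forward …GAAAGAAG, reverse …ATTAGCTT.
Reverse complement of the reverse primer's last 8 bases: AAGCTAAT; its first k bases are the reverse complement of the reverse primer's last k bases, so a perfect k-base overlap needs the forward primer's last k bases to equal them.
Comparing (forward last k vs required): k=1: G vs A ✗; k=2: AG vs AA ✗; k=3: AAG vs AAG ✓; k=4: GAAG vs AAGC ✗; k=5: AGAAG vs AAGCT ✗; k=6: AAGAAG vs AAGCTA ✗; k=7: AAAGAAG vs AAGCTAA ✗; k=8: GAAAGAAG vs AAGCTAAT ✗.
Only k = 3 is perfect, so the longest perfect 3' overlap is 3.

Longest perfect overlap: 3 complementary base pairs; below the dimer-risk threshold (threshold 4).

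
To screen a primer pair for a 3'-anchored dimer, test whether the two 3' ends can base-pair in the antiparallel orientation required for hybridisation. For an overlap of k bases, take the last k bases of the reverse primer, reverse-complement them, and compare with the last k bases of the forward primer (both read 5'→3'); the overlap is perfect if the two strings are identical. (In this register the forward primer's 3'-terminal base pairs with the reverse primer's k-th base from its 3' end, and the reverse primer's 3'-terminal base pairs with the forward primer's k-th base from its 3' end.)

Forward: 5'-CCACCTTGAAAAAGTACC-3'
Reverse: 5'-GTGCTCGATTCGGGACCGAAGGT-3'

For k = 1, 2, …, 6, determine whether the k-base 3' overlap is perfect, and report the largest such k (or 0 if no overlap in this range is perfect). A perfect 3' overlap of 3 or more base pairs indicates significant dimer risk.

Last 6 bases (5'→3') — forward …AGTACC, reverse …GAAGGT.
Reverse complement of the reverse primer's last 6 bases: ACCTTC; its first k bases are the reverse complement of the reverse primer's last k bases, so a perfect k-base overlap needs the forward primer's last k bases to equal them.
Comparing (forward last k vs required): k=1: C vs A ✗; k=2: CC vs AC ✗; k=3: ACC vs ACC ✓; k=4: TACC vs ACCT ✗; k=5: GTACC vs ACCTT ✗; k=6: AGTACC vs ACCTTC ✗.
Only k = 3 is perfect, so the longest perfect 3' overlap is 3.

Longest perfect overlap: 3 complementary base pairs; significant dimer risk (threshold 3).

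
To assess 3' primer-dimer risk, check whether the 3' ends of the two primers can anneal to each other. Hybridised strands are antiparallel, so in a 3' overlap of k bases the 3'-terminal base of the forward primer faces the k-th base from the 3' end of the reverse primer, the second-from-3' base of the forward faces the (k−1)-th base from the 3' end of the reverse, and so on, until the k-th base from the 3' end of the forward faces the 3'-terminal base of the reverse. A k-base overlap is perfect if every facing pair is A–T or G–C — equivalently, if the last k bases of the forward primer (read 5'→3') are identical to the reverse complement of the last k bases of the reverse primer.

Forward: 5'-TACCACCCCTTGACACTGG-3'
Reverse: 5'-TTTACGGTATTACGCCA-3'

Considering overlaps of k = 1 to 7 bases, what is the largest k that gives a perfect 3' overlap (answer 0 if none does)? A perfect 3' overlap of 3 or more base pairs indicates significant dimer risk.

Longest perfect overlap: 3 complementary base pairs; significant dimer risk (threshold 3).

Last 7 bases (5'→3') — forward …ACACTGG, reverse …TACGCCA.
Reverse complement of the reverse primer's last 7 bases: TGGCGTA; its first k bases are the reverse complement of the reverse primer's last k bases, so a perfect k-base overlap needs the forward primer's last k bases to equal them.
Comparing (forward last k vs required): k=1: G vs T ✗; k=2: GG vs TG ✗; k=3: TGG vs TGG ✓; k=4: CTGG vs TGGC ✗; k=5: ACTGG vs TGGCG ✗; k=6: CACTGG vs TGGCGT ✗; k=7: ACACTGG vs TGGCGTA ✗.
Only k = 3 is perfect, so the longest perfect 3' overlap is 3.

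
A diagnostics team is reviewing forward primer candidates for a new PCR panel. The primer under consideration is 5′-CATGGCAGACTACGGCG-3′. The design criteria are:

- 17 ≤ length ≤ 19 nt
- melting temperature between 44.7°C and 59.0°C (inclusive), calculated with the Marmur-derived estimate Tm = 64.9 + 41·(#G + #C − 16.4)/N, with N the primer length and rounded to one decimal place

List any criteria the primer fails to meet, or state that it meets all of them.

Meets all criteria.

Base counts: A=4, T=2, G=6, C=5 (length 17).
length: length 17 ✓
Tm: Tm = 64.9 + 41·(11 − 16.4)/17 = 51.9°C ✓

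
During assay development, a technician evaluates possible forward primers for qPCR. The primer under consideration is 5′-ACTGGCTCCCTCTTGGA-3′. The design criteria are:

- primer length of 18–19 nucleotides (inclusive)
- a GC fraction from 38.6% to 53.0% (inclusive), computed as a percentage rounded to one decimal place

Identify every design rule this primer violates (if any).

Fails: length, GC content.

Base counts: A=2, T=5, G=4, C=6 (length 17).
length: length 17, outside 18–19 ✗
GC content: GC 10/17 = 58.8%, outside 38.6–53.0% ✗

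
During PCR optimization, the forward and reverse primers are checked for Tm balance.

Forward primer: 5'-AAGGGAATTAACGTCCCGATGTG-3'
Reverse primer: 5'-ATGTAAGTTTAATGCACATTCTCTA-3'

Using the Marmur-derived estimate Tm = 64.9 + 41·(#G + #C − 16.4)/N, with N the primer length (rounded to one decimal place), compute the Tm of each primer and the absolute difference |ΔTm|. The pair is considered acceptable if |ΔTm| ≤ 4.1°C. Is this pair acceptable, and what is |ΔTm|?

|ΔTm| = 5.8°C; the pair is not acceptable.

Forward: G+C = 11, N = 23 → Tm = 64.9 + 41·(11 − 16.4)/23 = 55.3°C.
Reverse: G+C = 7, N = 25 → Tm = 64.9 + 41·(7 − 16.4)/25 = 49.5°C.
|ΔTm| = |55.3 − 49.5| = 5.8°C, > 4.1°C.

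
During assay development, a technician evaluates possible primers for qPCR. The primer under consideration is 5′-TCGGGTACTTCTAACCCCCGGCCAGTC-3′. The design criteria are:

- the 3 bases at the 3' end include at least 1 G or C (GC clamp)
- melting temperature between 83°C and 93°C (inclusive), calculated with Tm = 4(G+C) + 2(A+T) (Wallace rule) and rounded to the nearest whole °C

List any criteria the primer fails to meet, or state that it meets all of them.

Meets all criteria.

Base counts: A=4, T=6, G=6, C=11 (length 27).
GC clamp: 3' end GTC has 2 G/C ✓
Tm: Tm = 2·10 + 4·17 = 88°C ✓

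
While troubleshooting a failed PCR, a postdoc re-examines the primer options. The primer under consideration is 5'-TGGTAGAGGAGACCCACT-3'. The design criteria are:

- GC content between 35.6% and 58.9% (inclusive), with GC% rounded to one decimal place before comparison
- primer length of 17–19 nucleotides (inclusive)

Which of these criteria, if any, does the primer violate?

Meets all criteria.

Base counts: A=5, T=3, G=6, C=4 (length 18).
GC content: GC 10/18 = 55.6% ✓
length: length 18 ✓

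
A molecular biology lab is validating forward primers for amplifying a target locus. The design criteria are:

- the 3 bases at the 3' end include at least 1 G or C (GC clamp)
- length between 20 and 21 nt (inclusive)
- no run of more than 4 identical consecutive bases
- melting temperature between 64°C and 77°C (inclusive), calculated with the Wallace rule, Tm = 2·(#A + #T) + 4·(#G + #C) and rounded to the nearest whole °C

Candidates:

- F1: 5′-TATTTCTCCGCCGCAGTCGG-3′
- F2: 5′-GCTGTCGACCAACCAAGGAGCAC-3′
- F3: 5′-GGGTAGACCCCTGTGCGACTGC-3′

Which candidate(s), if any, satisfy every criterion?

F1 only.

F1 (20 nt, A=2 T=6 G=5 C=7): 3' end CGG has 3 G/C ✓; length 20 ✓; longest run = 3 ✓; Tm = 2·8 + 4·12 = 64°C ✓ — passes.
F2 (23 nt, A=7 T=2 G=6 C=8): 3' end CAC has 2 G/C ✓; length 23, outside 20–21 ✗; longest run = 2 ✓; Tm = 2·9 + 4·14 = 74°C ✓ — fails.
F3 (22 nt, A=3 T=4 G=8 C=7): 3' end TGC has 2 G/C ✓; length 22, outside 20–21 ✗; longest run = 4 ✓; Tm = 2·7 + 4·15 = 74°C ✓ — fails.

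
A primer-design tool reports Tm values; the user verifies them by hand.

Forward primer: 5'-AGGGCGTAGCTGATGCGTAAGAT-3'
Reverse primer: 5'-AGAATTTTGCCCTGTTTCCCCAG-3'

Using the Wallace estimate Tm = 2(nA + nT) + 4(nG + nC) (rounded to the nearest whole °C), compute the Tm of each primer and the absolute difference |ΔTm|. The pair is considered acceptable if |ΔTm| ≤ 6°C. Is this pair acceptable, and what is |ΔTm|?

Forward: A=6 T=5 G=9 C=3 → Tm = 2·11 + 4·12 = 70°C.
Reverse: A=4 T=8 G=4 C=7 → Tm = 2·12 + 4·11 = 68°C.
|ΔTm| = |70 − 68| = 2°C, ≤ 6°C.

|ΔTm| = 2°C; the pair is acceptable.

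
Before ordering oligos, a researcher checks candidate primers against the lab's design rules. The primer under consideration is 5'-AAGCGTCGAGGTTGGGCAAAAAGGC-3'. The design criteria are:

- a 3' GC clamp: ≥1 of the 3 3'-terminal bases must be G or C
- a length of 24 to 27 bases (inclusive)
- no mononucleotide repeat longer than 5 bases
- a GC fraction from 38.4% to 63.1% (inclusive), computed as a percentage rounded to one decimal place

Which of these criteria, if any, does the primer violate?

Meets all criteria.

Base counts: A=8, T=3, G=10, C=4 (length 25).
GC clamp: 3' end GGC has 3 G/C ✓
length: length 25 ✓
homopolymer run: longest run = 5 ✓
GC content: GC 14/25 = 56.0% ✓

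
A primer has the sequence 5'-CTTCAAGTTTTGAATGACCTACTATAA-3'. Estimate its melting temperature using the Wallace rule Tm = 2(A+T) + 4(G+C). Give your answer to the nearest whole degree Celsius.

70°C

Base counts: A=9, T=10, G=3, C=5 (length 27).
Tm = 2·(9+10) + 4·(3+5) = 2·19 + 4·8 = 38 + 32 = 70°C.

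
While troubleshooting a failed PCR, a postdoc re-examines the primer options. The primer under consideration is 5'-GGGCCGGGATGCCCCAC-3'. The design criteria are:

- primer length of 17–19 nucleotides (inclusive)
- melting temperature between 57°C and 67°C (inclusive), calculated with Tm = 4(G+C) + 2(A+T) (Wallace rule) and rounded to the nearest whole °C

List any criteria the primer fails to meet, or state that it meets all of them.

Meets all criteria.

Base counts: A=2, T=1, G=7, C=7 (length 17).
length: length 17 ✓
Tm: Tm = 2·3 + 4·14 = 62°C ✓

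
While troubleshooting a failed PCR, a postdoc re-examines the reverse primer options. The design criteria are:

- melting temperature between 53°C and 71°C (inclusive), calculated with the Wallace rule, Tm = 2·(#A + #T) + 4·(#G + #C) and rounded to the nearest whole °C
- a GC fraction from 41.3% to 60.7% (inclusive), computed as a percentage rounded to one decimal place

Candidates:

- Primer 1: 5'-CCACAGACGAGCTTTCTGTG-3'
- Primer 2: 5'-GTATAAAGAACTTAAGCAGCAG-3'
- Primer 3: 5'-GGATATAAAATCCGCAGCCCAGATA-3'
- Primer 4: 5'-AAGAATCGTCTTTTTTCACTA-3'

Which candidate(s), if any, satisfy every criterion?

Primer 1 (20 nt, A=4 T=5 G=5 C=6): Tm = 2·9 + 4·11 = 62°C ✓; GC 11/20 = 55.0% ✓ — passes.
Primer 2 (22 nt, A=10 T=4 G=5 C=3): Tm = 2·14 + 4·8 = 60°C ✓; GC 8/22 = 36.4%, outside 41.3–60.7% ✗ — fails.
Primer 3 (25 nt, A=10 T=4 G=5 C=6): Tm = 2·14 + 4·11 = 72°C, outside 53–71°C ✗; GC 11/25 = 44.0% ✓ — fails.
Primer 4 (21 nt, A=6 T=9 G=2 C=4): Tm = 2·15 + 4·6 = 54°C ✓; GC 6/21 = 28.6%, outside 41.3–60.7% ✗ — fails.

Primer 1 only.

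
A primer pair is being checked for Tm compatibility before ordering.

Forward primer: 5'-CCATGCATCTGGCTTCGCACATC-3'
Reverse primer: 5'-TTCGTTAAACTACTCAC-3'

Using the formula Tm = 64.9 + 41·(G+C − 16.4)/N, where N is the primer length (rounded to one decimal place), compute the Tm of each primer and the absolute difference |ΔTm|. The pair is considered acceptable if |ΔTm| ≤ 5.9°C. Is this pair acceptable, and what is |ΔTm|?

Forward: G+C = 13, N = 23 → Tm = 64.9 + 41·(13 − 16.4)/23 = 58.8°C.
Reverse: G+C = 6, N = 17 → Tm = 64.9 + 41·(6 − 16.4)/17 = 39.8°C.
|ΔTm| = |58.8 − 39.8| = 19.0°C, > 5.9°C.

|ΔTm| = 19.0°C; the pair is not acceptable.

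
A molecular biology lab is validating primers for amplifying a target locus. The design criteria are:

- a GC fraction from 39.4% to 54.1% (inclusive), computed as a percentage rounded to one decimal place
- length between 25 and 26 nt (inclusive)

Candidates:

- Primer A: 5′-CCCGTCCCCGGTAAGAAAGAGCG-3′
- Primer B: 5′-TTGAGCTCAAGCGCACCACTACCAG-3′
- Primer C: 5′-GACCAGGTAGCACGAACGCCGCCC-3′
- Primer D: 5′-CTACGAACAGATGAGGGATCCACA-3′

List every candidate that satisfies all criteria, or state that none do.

Primer A (23 nt, A=6 T=2 G=7 C=8): GC 15/23 = 65.2%, outside 39.4–54.1% ✗; length 23, outside 25–26 ✗ — fails.
Primer B (25 nt, A=7 T=4 G=5 C=9): GC 14/25 = 56.0%, outside 39.4–54.1% ✗; length 25 ✓ — fails.
Primer C (24 nt, A=6 T=1 G=7 C=10): GC 17/24 = 70.8%, outside 39.4–54.1% ✗; length 24, outside 25–26 ✗ — fails.
Primer D (24 nt, A=9 T=3 G=6 C=6): GC 12/24 = 50.0% ✓; length 24, outside 25–26 ✗ — fails.

None of the candidates satisfy all criteria.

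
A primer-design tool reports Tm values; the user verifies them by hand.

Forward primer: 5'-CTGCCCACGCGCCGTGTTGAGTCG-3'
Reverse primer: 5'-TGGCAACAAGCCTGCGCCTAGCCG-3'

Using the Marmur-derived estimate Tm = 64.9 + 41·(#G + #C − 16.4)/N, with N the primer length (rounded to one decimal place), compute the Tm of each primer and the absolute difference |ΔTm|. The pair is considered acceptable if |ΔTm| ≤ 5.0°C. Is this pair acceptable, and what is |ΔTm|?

|ΔTm| = 1.7°C; the pair is acceptable.

Forward: G+C = 17, N = 24 → Tm = 64.9 + 41·(17 − 16.4)/24 = 65.9°C.
Reverse: G+C = 16, N = 24 → Tm = 64.9 + 41·(16 − 16.4)/24 = 64.2°C.
|ΔTm| = |65.9 − 64.2| = 1.7°C, ≤ 5.0°C.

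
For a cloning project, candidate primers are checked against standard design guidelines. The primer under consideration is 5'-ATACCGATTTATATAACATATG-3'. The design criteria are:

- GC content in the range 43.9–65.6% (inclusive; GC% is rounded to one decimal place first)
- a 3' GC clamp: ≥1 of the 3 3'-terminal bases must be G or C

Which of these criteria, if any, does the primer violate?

Fails: GC content.

Base counts: A=9, T=8, G=2, C=3 (length 22).
GC content: GC 5/22 = 22.7%, outside 43.9–65.6% ✗
GC clamp: 3' end ATG has 1 G/C ✓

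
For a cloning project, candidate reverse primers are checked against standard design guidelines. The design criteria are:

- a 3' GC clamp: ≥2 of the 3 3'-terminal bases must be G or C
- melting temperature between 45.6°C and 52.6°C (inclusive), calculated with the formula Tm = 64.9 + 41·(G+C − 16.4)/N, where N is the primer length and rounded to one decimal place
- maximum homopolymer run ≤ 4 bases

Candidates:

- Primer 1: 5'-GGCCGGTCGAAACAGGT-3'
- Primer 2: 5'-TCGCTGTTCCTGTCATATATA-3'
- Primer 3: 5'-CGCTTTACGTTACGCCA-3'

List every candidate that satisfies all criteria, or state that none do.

Primer 1 and Primer 3.

Primer 1 (17 nt, A=4 T=2 G=7 C=4): 3' end GGT has 2 G/C ✓; Tm = 64.9 + 41·(11 − 16.4)/17 = 51.9°C ✓; longest run = 3 ✓ — passes.
Primer 2 (21 nt, A=4 T=9 G=3 C=5): 3' end ATA has 0 G/C, need ≥2 ✗; Tm = 64.9 + 41·(8 − 16.4)/21 = 48.5°C ✓; longest run = 2 ✓ — fails.
Primer 3 (17 nt, A=3 T=5 G=3 C=6): 3' end CCA has 2 G/C ✓; Tm = 64.9 + 41·(9 − 16.4)/17 = 47.1°C ✓; longest run = 3 ✓ — passes.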